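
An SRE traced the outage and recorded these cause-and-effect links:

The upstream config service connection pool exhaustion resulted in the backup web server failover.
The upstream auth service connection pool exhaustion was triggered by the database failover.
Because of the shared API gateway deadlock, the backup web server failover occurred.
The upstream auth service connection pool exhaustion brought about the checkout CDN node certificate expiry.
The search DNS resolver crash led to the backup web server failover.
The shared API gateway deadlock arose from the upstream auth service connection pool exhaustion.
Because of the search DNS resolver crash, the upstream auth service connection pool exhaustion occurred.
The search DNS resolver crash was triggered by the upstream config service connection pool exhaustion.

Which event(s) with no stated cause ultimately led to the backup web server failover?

the database failover, the upstream config service connection pool exhaustion

Tracing upstream from the backup web server failover: the backup web server failover ← the upstream config service connection pool exhaustion.
A separate upstream branch: the backup web server failover ← the shared API gateway deadlock ← the upstream auth service connection pool exhaustion ← the database failover.
Each of those chain origins has no stated cause.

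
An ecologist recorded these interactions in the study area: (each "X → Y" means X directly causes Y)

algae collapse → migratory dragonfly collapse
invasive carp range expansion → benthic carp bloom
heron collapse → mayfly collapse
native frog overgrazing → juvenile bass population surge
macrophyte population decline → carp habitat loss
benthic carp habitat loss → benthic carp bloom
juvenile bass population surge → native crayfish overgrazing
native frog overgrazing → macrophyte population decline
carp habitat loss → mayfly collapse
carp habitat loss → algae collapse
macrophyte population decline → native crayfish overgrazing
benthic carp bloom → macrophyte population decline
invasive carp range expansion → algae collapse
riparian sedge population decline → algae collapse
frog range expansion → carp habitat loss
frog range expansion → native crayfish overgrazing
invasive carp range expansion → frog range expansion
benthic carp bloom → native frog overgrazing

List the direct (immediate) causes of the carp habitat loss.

the frog range expansion, the macrophyte population decline

Upstream contributors include the invasive carp range expansion, the benthic carp habitat loss, the benthic carp bloom, the native frog overgrazing, but only the frog range expansion, the macrophyte population decline feed directly into the carp habitat loss.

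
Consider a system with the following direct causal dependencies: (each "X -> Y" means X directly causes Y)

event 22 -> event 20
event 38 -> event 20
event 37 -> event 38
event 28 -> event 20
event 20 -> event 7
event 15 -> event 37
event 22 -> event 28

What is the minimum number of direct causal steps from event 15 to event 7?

Shortest chain: event 15 → event 37 → event 38 → event 20 → event 7.

4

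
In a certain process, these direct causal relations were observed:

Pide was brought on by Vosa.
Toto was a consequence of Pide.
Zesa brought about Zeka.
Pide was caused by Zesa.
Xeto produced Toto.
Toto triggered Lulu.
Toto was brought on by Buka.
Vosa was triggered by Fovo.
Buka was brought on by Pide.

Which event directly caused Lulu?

Upstream contributors include Fovo, Zesa, Xeto, Vosa, Pide, Buka, but only Toto feeds directly into Lulu.

Toto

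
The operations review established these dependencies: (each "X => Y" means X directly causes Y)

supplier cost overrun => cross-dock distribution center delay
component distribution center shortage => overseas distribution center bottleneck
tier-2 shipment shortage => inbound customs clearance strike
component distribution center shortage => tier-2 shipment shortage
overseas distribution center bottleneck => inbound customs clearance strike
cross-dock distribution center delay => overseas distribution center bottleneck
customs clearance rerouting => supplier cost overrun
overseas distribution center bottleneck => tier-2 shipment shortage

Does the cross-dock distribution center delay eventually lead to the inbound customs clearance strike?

There is a causal chain: the cross-dock distribution center delay → the overseas distribution center bottleneck → the inbound customs clearance strike.

Yes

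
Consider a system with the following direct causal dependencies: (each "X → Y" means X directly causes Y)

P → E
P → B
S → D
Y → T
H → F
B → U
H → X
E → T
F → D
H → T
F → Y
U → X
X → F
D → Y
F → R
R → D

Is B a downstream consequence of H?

No

H leads to X, F, R, D, Y, T; B is not among them.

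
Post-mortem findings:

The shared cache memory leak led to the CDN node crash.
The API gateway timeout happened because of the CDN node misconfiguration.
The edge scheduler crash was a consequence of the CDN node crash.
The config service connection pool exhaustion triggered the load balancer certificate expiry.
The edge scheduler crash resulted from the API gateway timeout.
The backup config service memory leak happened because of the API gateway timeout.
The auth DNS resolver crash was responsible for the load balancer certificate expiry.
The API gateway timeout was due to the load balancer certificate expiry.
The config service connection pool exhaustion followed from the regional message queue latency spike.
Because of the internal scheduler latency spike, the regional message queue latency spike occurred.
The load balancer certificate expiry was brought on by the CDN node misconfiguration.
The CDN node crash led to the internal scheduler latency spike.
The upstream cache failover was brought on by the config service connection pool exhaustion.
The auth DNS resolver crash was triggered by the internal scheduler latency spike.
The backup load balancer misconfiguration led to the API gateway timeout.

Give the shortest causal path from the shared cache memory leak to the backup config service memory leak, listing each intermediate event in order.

the shared cache memory leak → the CDN node crash
the CDN node crash → the internal scheduler latency spike
the internal scheduler latency spike → the auth DNS resolver crash
the auth DNS resolver crash → the load balancer certificate expiry
the load balancer certificate expiry → the API gateway timeout
the API gateway timeout → the backup config service memory leak
Length: 6 steps.

the shared cache memory leak → the CDN node crash → the internal scheduler latency spike → the auth DNS resolver crash → the load balancer certificate expiry → the API gateway timeout → the backup config service memory leak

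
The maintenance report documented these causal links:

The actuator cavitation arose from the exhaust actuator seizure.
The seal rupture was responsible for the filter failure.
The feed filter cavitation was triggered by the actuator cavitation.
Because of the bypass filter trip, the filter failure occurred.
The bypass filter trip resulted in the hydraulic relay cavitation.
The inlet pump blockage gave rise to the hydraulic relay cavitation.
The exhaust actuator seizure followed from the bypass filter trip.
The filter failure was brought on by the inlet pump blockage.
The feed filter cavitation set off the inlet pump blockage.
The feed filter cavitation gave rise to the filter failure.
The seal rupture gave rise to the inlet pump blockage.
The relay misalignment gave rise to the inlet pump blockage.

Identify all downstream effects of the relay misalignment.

Direct effects: the inlet pump blockage.
2 steps out: the filter failure, the hydraulic relay cavitation.
Not reachable from it: the bypass filter trip, the exhaust actuator seizure, the seal rupture, the actuator cavitation, the feed filter cavitation.

the filter failure, the hydraulic relay cavitation, the inlet pump blockage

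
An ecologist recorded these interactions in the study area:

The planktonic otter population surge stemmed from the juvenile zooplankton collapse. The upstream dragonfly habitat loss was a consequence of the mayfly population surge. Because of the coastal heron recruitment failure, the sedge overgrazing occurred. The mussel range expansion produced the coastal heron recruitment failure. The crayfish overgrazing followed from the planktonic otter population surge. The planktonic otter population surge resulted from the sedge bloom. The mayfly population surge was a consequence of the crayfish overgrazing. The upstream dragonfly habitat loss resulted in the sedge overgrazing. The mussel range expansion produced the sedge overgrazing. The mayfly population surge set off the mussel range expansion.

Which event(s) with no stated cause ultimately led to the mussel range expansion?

the juvenile zooplankton collapse, the sedge bloom

Tracing upstream from the mussel range expansion: the mussel range expansion ← the mayfly population surge ← the crayfish overgrazing ← the planktonic otter population surge ← the juvenile zooplankton collapse.
A separate upstream branch: the mussel range expansion ← the mayfly population surge ← the crayfish overgrazing ← the planktonic otter population surge ← the sedge bloom.
Each of those chain origins has no stated cause.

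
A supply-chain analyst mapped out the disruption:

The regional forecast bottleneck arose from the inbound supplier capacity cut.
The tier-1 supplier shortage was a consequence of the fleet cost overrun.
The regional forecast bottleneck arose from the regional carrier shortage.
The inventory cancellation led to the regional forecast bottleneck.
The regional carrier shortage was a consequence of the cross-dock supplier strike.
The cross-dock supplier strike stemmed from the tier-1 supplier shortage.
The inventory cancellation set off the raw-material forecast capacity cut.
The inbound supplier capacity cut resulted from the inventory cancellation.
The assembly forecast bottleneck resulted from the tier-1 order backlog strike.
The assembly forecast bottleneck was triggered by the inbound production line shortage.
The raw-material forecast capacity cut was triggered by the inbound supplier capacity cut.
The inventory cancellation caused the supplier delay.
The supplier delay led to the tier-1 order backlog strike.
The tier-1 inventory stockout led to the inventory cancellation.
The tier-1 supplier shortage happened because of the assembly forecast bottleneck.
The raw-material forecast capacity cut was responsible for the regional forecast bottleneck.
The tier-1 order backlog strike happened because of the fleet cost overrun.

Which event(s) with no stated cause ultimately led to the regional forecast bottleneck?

Tracing upstream from the regional forecast bottleneck: the regional forecast bottleneck ← the regional carrier shortage ← the cross-dock supplier strike ← the tier-1 supplier shortage ← the assembly forecast bottleneck ← the inbound production line shortage.
A separate upstream branch: the regional forecast bottleneck ← the inventory cancellation ← the tier-1 inventory stockout.
A separate upstream branch: the regional forecast bottleneck ← the regional carrier shortage ← the cross-dock supplier strike ← the tier-1 supplier shortage ← the fleet cost overrun.
Each of those chain origins has no stated cause.

the fleet cost overrun, the inbound production line shortage, the tier-1 inventory stockout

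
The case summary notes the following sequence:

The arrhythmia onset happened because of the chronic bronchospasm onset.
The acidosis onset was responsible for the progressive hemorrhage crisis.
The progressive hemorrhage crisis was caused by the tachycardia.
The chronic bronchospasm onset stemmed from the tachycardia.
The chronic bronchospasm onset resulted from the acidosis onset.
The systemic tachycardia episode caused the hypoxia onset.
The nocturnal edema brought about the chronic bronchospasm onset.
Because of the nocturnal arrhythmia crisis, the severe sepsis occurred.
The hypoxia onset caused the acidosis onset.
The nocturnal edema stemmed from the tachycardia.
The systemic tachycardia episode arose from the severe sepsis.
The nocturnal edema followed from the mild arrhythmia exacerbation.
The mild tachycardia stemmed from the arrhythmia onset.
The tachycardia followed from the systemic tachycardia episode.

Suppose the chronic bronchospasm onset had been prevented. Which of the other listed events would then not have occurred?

Downstream of the chronic bronchospasm onset: the arrhythmia onset, the mild tachycardia.

the arrhythmia onset, the mild tachycardia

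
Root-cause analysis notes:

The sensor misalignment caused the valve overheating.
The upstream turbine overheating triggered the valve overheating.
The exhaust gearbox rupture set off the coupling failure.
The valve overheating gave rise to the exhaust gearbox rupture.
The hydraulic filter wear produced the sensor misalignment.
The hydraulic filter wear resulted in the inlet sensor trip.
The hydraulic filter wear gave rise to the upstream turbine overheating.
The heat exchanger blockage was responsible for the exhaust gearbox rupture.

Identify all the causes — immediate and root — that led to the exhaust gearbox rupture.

the heat exchanger blockage, the hydraulic filter wear, the sensor misalignment, the upstream turbine overheating, the valve overheating

Immediate causes of the exhaust gearbox rupture: the heat exchanger blockage, the valve overheating.
Further upstream: the hydraulic filter wear, the sensor misalignment, the upstream turbine overheating.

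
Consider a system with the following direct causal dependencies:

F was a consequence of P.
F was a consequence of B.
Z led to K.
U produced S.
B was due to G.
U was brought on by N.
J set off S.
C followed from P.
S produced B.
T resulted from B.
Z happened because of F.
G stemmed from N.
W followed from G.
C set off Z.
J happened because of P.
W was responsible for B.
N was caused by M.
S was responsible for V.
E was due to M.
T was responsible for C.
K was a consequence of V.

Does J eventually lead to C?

Yes

There is a causal chain: J → S → B → T → C.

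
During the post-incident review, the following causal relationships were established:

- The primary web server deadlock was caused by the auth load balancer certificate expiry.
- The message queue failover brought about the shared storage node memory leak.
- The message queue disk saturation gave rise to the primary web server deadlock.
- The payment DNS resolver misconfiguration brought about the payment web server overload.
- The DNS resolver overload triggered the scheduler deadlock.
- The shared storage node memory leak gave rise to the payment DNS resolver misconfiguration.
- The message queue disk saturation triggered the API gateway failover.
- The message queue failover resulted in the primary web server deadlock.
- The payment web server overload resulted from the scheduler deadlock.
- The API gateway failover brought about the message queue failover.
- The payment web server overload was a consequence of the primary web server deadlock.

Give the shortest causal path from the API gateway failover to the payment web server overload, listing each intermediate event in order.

the API gateway failover → the message queue failover
the message queue failover → the primary web server deadlock
the primary web server deadlock → the payment web server overload
Length: 3 steps.

the API gateway failover → the message queue failover → the primary web server deadlock → the payment web server overload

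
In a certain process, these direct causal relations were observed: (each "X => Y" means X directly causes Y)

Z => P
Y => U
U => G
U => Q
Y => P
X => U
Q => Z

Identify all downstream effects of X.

Direct effects: U.
2 steps out: G, Q.
3 steps out: Z.
4 steps out: P.
Not reachable from it: Y.

G, P, Q, U, Z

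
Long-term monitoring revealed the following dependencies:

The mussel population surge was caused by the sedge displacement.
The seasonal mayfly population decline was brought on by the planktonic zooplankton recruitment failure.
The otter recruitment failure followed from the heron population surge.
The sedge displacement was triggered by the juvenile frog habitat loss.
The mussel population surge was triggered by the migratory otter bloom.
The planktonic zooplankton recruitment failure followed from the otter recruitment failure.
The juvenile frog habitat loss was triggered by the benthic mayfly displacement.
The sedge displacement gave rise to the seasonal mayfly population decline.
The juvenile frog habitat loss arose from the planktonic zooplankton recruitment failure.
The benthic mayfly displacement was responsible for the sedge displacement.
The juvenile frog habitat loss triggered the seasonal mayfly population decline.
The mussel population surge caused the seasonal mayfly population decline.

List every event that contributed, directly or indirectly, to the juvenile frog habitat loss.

the benthic mayfly displacement, the heron population surge, the otter recruitment failure, the planktonic zooplankton recruitment failure

Immediate causes of the juvenile frog habitat loss: the benthic mayfly displacement, the planktonic zooplankton recruitment failure.
Further upstream: the heron population surge, the otter recruitment failure.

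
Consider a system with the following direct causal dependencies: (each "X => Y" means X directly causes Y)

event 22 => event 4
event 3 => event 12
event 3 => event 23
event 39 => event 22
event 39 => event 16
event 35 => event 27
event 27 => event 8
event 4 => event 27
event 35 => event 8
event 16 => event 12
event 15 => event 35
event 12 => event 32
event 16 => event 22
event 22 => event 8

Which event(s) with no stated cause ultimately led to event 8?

event 15, event 39

Tracing upstream from event 8: event 8 ← event 22 ← event 39.
A separate upstream branch: event 8 ← event 35 ← event 15.
Each of those chain origins has no stated cause.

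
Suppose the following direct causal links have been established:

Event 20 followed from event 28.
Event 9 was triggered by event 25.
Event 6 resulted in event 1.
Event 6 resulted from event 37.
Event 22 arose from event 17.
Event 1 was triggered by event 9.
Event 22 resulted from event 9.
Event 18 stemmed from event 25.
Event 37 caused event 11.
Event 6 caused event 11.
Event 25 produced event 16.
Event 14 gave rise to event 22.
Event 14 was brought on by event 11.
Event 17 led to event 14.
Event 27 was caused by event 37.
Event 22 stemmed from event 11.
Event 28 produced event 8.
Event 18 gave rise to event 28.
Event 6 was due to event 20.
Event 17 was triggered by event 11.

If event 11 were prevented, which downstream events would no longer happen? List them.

event 14, event 17

Downstream of event 11: event 17, event 14, event 22.
Of those, still caused via another path: event 22.
The remainder have no surviving cause.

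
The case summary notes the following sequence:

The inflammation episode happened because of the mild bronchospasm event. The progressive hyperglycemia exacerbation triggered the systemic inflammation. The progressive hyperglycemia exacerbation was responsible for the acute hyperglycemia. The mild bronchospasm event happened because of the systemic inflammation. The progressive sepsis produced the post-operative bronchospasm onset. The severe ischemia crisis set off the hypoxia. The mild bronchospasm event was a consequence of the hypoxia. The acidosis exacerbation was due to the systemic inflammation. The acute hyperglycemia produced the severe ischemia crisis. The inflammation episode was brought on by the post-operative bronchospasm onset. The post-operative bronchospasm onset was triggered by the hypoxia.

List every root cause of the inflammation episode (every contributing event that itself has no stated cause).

Tracing upstream from the inflammation episode: the inflammation episode ← the mild bronchospasm event ← the systemic inflammation ← the progressive hyperglycemia exacerbation.
A separate upstream branch: the inflammation episode ← the post-operative bronchospasm onset ← the progressive sepsis.
Each of those chain origins has no stated cause.

the progressive hyperglycemia exacerbation, the progressive sepsis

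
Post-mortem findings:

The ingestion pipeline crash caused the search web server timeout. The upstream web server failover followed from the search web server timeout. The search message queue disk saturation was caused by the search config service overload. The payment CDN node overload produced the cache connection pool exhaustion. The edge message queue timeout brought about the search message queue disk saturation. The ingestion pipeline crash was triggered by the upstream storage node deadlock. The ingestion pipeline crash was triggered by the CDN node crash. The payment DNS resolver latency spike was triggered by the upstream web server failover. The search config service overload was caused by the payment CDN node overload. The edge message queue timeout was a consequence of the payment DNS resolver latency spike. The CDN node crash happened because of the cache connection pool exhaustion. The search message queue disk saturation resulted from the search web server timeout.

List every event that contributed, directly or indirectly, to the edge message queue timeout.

the CDN node crash, the cache connection pool exhaustion, the ingestion pipeline crash, the payment CDN node overload, the payment DNS resolver latency spike, the search web server timeout, the upstream storage node deadlock, the upstream web server failover

Immediate cause of the edge message queue timeout: the payment DNS resolver latency spike.
Further upstream: the payment CDN node overload, the cache connection pool exhaustion, the CDN node crash, the ingestion pipeline crash, the search web server timeout, the upstream web server failover, the upstream storage node deadlock.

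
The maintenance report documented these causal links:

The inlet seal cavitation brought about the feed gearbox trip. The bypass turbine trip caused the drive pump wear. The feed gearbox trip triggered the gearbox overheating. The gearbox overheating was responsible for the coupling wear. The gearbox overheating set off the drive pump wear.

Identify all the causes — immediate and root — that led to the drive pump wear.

the bypass turbine trip, the feed gearbox trip, the gearbox overheating, the inlet seal cavitation

Immediate causes of the drive pump wear: the gearbox overheating, the bypass turbine trip.
Further upstream: the inlet seal cavitation, the feed gearbox trip.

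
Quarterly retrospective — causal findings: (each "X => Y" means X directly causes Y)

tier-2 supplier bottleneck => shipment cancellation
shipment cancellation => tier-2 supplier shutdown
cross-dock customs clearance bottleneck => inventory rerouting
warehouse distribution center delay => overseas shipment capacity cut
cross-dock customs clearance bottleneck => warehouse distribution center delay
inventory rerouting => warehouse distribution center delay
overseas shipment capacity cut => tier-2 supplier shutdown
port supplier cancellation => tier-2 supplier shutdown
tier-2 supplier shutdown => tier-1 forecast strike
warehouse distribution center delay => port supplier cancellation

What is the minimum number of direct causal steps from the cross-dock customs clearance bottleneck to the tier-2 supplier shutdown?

Shortest chain: the cross-dock customs clearance bottleneck → the warehouse distribution center delay → the port supplier cancellation → the tier-2 supplier shutdown.

3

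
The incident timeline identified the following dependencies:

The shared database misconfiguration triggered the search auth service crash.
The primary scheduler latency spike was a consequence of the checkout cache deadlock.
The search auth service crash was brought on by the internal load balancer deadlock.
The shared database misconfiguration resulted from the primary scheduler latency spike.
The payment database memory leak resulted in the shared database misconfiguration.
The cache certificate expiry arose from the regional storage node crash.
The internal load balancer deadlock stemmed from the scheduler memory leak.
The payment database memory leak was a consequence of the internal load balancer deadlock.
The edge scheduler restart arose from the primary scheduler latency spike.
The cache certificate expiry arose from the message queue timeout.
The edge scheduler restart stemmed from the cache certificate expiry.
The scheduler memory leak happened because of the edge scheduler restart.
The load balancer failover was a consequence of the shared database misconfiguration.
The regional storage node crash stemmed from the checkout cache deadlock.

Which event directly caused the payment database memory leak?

Upstream contributors include the checkout cache deadlock, the message queue timeout, the regional storage node crash, the primary scheduler latency spike, the cache certificate expiry, the edge scheduler restart, the scheduler memory leak, but only the internal load balancer deadlock feeds directly into the payment database memory leak.

the internal load balancer deadlock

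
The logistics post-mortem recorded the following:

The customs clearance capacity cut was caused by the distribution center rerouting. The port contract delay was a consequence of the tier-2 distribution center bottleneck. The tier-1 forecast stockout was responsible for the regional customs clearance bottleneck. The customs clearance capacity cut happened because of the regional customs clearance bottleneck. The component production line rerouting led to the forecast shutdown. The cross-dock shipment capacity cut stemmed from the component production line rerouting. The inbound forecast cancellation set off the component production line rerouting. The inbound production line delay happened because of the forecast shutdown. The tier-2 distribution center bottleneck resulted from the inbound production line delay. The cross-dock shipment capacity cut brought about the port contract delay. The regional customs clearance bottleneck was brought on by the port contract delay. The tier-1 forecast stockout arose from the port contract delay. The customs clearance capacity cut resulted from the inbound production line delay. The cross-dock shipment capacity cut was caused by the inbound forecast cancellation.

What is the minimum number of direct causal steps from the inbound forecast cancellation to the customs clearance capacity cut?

4

Shortest chain: the inbound forecast cancellation → the component production line rerouting → the forecast shutdown → the inbound production line delay → the customs clearance capacity cut.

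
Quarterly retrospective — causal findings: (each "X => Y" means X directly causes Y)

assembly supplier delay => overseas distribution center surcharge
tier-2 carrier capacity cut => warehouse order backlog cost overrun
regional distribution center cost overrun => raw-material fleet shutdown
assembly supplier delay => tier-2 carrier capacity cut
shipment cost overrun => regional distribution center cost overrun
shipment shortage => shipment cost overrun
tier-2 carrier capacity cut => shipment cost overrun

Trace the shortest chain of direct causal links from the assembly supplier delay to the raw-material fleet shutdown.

the assembly supplier delay → the tier-2 carrier capacity cut
the tier-2 carrier capacity cut → the shipment cost overrun
the shipment cost overrun → the regional distribution center cost overrun
the regional distribution center cost overrun → the raw-material fleet shutdown
Length: 4 steps.

the assembly supplier delay → the tier-2 carrier capacity cut → the shipment cost overrun → the regional distribution center cost overrun → the raw-material fleet shutdown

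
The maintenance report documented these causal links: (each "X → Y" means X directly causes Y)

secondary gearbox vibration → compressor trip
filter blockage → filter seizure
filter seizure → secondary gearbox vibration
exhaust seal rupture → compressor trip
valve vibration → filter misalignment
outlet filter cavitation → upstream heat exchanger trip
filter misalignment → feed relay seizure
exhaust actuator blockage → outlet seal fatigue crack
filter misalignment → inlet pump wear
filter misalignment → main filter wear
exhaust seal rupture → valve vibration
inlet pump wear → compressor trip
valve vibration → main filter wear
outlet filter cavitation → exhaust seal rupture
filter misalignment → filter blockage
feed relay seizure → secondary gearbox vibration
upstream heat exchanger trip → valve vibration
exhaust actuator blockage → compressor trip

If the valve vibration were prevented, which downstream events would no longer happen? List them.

the feed relay seizure, the filter blockage, the filter misalignment, the filter seizure, the inlet pump wear, the main filter wear, the secondary gearbox vibration

Downstream of the valve vibration: the filter misalignment, the main filter wear, the feed relay seizure, the filter blockage, the filter seizure, the secondary gearbox vibration, the inlet pump wear, the compressor trip.
Of those, still caused via another path: the compressor trip.
The remainder have no surviving cause.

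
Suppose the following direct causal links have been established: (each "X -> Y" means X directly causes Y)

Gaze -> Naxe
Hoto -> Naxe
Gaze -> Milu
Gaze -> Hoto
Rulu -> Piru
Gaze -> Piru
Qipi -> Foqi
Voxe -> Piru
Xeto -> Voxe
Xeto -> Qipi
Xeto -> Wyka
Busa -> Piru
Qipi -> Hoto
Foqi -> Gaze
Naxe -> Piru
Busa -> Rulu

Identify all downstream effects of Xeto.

Direct effects: Qipi, Wyka, Voxe.
2 steps out: Foqi, Hoto, Piru.
3 steps out: Gaze, Naxe.
4 steps out: Milu.
Not reachable from it: Busa, Rulu.

Foqi, Gaze, Hoto, Milu, Naxe, Piru, Qipi, Voxe, Wyka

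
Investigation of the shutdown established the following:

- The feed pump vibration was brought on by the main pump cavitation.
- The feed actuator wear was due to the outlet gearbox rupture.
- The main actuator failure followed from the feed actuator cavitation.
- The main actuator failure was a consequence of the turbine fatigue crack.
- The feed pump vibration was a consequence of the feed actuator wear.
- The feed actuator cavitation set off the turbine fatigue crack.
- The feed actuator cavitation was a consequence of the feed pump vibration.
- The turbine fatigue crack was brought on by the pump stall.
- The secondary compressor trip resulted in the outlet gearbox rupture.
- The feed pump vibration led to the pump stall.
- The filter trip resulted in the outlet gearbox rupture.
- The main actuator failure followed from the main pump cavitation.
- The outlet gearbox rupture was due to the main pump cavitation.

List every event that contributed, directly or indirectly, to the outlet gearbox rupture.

Immediate causes of the outlet gearbox rupture: the secondary compressor trip, the main pump cavitation, the filter trip.

the filter trip, the main pump cavitation, the secondary compressor trip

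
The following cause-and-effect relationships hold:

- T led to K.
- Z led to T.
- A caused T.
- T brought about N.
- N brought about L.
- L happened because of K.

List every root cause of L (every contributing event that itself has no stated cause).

Tracing upstream from L: L ← N ← T ← Z.
A separate upstream branch: L ← N ← T ← A.
Each of those chain origins has no stated cause.

A, Z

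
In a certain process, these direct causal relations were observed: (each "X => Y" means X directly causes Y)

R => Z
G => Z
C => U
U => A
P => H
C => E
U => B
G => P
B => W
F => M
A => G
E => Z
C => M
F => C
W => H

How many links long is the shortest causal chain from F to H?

Shortest chain: F → C → U → B → W → H.

5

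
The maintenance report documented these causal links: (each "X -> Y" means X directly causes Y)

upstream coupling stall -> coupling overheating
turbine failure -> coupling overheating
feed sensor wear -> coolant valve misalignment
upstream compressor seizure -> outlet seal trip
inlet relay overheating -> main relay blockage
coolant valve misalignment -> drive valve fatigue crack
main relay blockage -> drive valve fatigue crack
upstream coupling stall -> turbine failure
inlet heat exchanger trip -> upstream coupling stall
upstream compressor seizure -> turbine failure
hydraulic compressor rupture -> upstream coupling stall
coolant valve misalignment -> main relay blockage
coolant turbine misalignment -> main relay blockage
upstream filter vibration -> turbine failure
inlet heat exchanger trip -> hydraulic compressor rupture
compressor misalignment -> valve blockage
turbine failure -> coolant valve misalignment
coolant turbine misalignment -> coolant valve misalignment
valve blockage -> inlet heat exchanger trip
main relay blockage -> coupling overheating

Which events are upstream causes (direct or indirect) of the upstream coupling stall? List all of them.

Immediate causes of the upstream coupling stall: the inlet heat exchanger trip, the hydraulic compressor rupture.
Further upstream: the compressor misalignment, the valve blockage.

the compressor misalignment, the hydraulic compressor rupture, the inlet heat exchanger trip, the valve blockage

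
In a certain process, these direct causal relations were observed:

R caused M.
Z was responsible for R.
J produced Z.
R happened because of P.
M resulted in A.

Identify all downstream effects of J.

A, M, R, Z

Direct effects: Z.
2 steps out: R.
3 steps out: M.
4 steps out: A.
Not reachable from it: P.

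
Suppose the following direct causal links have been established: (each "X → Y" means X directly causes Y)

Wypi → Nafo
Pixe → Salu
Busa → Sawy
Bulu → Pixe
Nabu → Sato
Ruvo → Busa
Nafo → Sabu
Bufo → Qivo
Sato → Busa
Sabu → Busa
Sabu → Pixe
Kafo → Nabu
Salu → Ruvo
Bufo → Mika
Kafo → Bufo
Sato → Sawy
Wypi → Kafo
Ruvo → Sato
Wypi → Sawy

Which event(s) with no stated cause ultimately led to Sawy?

Bulu, Wypi

Tracing upstream from Sawy: Sawy ← Wypi.
A separate upstream branch: Sawy ← Sato ← Ruvo ← Salu ← Pixe ← Bulu.
Each of those chain origins has no stated cause.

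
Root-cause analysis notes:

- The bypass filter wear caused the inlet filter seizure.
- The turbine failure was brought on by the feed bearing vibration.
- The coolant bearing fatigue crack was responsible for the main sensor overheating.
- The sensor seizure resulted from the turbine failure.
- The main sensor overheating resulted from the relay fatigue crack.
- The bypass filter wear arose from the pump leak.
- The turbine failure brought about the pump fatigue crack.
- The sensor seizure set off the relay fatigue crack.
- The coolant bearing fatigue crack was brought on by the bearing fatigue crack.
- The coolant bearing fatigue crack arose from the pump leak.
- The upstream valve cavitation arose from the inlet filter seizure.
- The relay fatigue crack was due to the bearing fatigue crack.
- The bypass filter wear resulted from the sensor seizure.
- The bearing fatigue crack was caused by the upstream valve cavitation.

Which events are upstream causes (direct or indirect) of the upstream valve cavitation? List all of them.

Immediate cause of the upstream valve cavitation: the inlet filter seizure.
Further upstream: the feed bearing vibration, the turbine failure, the pump leak, the sensor seizure, the bypass filter wear.

the bypass filter wear, the feed bearing vibration, the inlet filter seizure, the pump leak, the sensor seizure, the turbine failure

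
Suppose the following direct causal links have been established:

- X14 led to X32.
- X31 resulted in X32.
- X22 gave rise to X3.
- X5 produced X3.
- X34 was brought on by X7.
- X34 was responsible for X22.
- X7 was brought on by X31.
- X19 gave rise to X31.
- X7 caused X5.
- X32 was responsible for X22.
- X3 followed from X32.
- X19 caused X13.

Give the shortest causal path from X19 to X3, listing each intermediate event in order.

X19 → X31
X31 → X32
X32 → X3
Length: 3 steps.

X19 → X31 → X32 → X3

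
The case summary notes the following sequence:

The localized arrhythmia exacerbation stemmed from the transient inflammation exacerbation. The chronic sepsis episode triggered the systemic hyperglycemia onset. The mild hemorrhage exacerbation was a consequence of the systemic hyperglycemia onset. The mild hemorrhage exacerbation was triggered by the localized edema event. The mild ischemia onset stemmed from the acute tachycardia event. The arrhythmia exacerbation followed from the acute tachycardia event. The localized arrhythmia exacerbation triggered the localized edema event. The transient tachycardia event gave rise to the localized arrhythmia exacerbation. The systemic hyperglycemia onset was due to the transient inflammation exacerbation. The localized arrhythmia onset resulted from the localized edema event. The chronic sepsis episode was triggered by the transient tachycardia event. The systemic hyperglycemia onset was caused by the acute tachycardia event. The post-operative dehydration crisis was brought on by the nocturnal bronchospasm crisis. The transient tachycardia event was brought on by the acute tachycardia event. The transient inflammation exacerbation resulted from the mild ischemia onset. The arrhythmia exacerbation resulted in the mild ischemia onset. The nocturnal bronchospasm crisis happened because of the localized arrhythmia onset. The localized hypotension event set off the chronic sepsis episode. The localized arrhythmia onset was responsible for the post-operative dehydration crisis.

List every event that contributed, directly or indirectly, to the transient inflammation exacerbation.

the acute tachycardia event, the arrhythmia exacerbation, the mild ischemia onset

Immediate cause of the transient inflammation exacerbation: the mild ischemia onset.
Further upstream: the acute tachycardia event, the arrhythmia exacerbation.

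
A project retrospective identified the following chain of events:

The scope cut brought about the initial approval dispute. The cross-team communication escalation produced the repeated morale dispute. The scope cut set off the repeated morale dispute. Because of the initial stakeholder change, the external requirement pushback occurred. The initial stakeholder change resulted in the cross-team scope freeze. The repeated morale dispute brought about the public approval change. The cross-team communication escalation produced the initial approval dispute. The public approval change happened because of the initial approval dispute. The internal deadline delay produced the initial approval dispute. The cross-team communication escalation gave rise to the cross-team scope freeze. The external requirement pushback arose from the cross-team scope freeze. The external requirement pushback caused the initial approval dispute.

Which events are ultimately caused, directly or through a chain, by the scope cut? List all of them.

the initial approval dispute, the public approval change, the repeated morale dispute

Direct effects: the repeated morale dispute, the initial approval dispute.
2 steps out: the public approval change.
Not reachable from it: the initial stakeholder change, the cross-team communication escalation, the internal deadline delay, the cross-team scope freeze, the external requirement pushback.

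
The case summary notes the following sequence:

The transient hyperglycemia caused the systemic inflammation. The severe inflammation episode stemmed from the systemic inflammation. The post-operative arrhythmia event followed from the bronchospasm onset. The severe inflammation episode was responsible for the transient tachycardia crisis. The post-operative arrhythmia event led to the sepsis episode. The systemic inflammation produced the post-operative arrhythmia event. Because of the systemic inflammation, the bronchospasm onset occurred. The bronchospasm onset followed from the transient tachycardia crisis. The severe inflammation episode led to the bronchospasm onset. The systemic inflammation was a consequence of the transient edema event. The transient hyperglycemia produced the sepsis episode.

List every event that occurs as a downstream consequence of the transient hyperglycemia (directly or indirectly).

Direct effects: the systemic inflammation, the sepsis episode.
2 steps out: the severe inflammation episode, the bronchospasm onset, the post-operative arrhythmia event.
3 steps out: the transient tachycardia crisis.
Not reachable from it: the transient edema event.

the bronchospasm onset, the post-operative arrhythmia event, the sepsis episode, the severe inflammation episode, the systemic inflammation, the transient tachycardia crisis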